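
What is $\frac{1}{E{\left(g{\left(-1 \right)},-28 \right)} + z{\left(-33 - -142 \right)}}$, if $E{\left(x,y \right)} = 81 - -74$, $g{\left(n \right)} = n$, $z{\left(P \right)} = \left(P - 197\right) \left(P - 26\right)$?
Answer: $- \frac{1}{7149} \approx -0.00013988$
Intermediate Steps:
$z{\left(P \right)} = \left(-197 + P\right) \left(-26 + P\right)$
$E{\left(x,y \right)} = 155$ ($E{\left(x,y \right)} = 81 + 74 = 155$)
$\frac{1}{E{\left(g{\left(-1 \right)},-28 \right)} + z{\left(-33 - -142 \right)}} = \frac{1}{155 + \left(5122 + \left(-33 - -142\right)^{2} - 223 \left(-33 - -142\right)\right)} = \frac{1}{155 + \left(5122 + \left(-33 + 142\right)^{2} - 223 \left(-33 + 142\right)\right)} = \frac{1}{155 + \left(5122 + 109^{2} - 24307\right)} = \frac{1}{155 + \left(5122 + 11881 - 24307\right)} = \frac{1}{155 - 7304} = \frac{1}{-7149} = - \frac{1}{7149}$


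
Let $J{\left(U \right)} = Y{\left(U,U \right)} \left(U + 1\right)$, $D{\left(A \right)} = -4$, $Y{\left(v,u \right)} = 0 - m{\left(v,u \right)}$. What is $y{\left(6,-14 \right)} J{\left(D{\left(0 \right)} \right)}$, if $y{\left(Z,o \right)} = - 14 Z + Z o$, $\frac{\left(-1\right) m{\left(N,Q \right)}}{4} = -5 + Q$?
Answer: $-18144$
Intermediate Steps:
$m{\left(N,Q \right)} = 20 - 4 Q$ ($m{\left(N,Q \right)} = - 4 \left(-5 + Q\right) = 20 - 4 Q$)
$Y{\left(v,u \right)} = -20 + 4 u$ ($Y{\left(v,u \right)} = 0 - \left(20 - 4 u\right) = 0 + \left(-20 + 4 u\right) = -20 + 4 u$)
$J{\left(U \right)} = \left(1 + U\right) \left(-20 + 4 U\right)$ ($J{\left(U \right)} = \left(-20 + 4 U\right) \left(U + 1\right) = \left(-20 + 4 U\right) \left(1 + U\right) = \left(1 + U\right) \left(-20 + 4 U\right)$)
$y{\left(6,-14 \right)} J{\left(D{\left(0 \right)} \right)} = 6 \left(-14 - 14\right) 4 \left(1 - 4\right) \left(-5 - 4\right) = 6 \left(-28\right) 4 \left(-3\right) \left(-9\right) = \left(-168\right) 108 = -18144$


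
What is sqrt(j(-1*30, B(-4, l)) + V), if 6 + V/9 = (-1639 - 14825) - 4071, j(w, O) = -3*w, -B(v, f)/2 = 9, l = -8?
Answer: 21*I*sqrt(419) ≈ 429.86*I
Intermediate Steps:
B(v, f) = -18 (B(v, f) = -2*9 = -18)
V = -184869 (V = -54 + 9*((-1639 - 14825) - 4071) = -54 + 9*(-16464 - 4071) = -54 + 9*(-20535) = -54 - 184815 = -184869)
sqrt(j(-1*30, B(-4, l)) + V) = sqrt(-(-3)*30 - 184869) = sqrt(-3*(-30) - 184869) = sqrt(90 - 184869) = sqrt(-184779) = 21*I*sqrt(419)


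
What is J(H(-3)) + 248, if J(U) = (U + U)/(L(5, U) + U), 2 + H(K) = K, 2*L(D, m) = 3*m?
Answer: 1244/5 ≈ 248.80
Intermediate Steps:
L(D, m) = 3*m/2 (L(D, m) = (3*m)/2 = 3*m/2)
H(K) = -2 + K
J(U) = ⅘ (J(U) = (U + U)/(3*U/2 + U) = (2*U)/((5*U/2)) = (2*U)*(2/(5*U)) = ⅘)
J(H(-3)) + 248 = ⅘ + 248 = 1244/5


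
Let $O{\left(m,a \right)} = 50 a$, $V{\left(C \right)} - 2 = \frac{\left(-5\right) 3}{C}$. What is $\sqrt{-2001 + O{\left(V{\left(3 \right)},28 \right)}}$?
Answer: $i \sqrt{601} \approx 24.515 i$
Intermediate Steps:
$V{\left(C \right)} = 2 - \frac{15}{C}$ ($V{\left(C \right)} = 2 + \frac{\left(-5\right) 3}{C} = 2 - \frac{15}{C}$)
$\sqrt{-2001 + O{\left(V{\left(3 \right)},28 \right)}} = \sqrt{-2001 + 50 \cdot 28} = \sqrt{-2001 + 1400} = \sqrt{-601} = i \sqrt{601}$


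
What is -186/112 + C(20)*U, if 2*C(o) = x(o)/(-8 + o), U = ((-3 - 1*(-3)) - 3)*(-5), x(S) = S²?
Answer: 13907/56 ≈ 248.34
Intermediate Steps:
U = 15 (U = ((-3 + 3) - 3)*(-5) = (0 - 3)*(-5) = -3*(-5) = 15)
C(o) = o²/(2*(-8 + o)) (C(o) = (o²/(-8 + o))/2 = o²/(2*(-8 + o)))
-186/112 + C(20)*U = -186/112 + ((½)*20²/(-8 + 20))*15 = -186*1/112 + ((½)*400/12)*15 = -93/56 + ((½)*400*(1/12))*15 = -93/56 + (50/3)*15 = -93/56 + 250 = 13907/56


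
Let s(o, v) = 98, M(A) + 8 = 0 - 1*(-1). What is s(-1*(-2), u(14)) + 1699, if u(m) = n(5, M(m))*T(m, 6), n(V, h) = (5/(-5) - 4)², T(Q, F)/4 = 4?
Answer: 1797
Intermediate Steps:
M(A) = -7 (M(A) = -8 + (0 - 1*(-1)) = -8 + (0 + 1) = -8 + 1 = -7)
T(Q, F) = 16 (T(Q, F) = 4*4 = 16)
n(V, h) = 25 (n(V, h) = (5*(-⅕) - 4)² = (-1 - 4)² = (-5)² = 25)
u(m) = 400 (u(m) = 25*16 = 400)
s(-1*(-2), u(14)) + 1699 = 98 + 1699 = 1797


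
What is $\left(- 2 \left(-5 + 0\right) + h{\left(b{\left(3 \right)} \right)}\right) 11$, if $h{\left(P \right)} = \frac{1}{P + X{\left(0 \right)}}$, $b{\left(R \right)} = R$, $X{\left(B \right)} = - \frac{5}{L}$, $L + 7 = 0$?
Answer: $\frac{2937}{26} \approx 112.96$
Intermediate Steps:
$L = -7$ ($L = -7 + 0 = -7$)
$X{\left(B \right)} = \frac{5}{7}$ ($X{\left(B \right)} = - \frac{5}{-7} = \left(-5\right) \left(- \frac{1}{7}\right) = \frac{5}{7}$)
$h{\left(P \right)} = \frac{1}{\frac{5}{7} + P}$ ($h{\left(P \right)} = \frac{1}{P + \frac{5}{7}} = \frac{1}{\frac{5}{7} + P}$)
$\left(- 2 \left(-5 + 0\right) + h{\left(b{\left(3 \right)} \right)}\right) 11 = \left(- 2 \left(-5 + 0\right) + \frac{7}{5 + 7 \cdot 3}\right) 11 = \left(\left(-2\right) \left(-5\right) + \frac{7}{5 + 21}\right) 11 = \left(10 + \frac{7}{26}\right) 11 = \frac{267}{26} \cdot 11 = \frac{2937}{26}$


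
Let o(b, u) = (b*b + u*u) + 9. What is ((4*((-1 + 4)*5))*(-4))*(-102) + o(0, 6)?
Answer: 24525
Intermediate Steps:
o(b, u) = 9 + b² + u² (o(b, u) = (b² + u²) + 9 = 9 + b² + u²)
((4*((-1 + 4)*5))*(-4))*(-102) + o(0, 6) = ((4*((-1 + 4)*5))*(-4))*(-102) + (9 + 0² + 6²) = ((4*(3*5))*(-4))*(-102) + (9 + 0 + 36) = ((4*15)*(-4))*(-102) + 45 = (60*(-4))*(-102) + 45 = -240*(-102) + 45 = 24480 + 45 = 24525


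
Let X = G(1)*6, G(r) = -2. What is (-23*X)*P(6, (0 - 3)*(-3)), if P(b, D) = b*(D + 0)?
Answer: 14904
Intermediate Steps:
P(b, D) = D*b (P(b, D) = b*D = D*b)
X = -12 (X = -2*6 = -12)
(-23*X)*P(6, (0 - 3)*(-3)) = (-23*(-12))*(((0 - 3)*(-3))*6) = 276*(-3*(-3)*6) = 276*(9*6) = 276*54 = 14904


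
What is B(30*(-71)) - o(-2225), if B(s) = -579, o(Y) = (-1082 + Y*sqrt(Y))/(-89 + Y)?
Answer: -670444/1157 - 125*I*sqrt(89)/26 ≈ -579.47 - 45.356*I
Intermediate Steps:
o(Y) = (-1082 + Y**(3/2))/(-89 + Y)
B(30*(-71)) - o(-2225) = -579 - (-1082 + (-2225)**(3/2))/(-89 - 2225) = -579 - (-1082 - 11125*I*sqrt(89))/(-2314) = -579 - (-1)*(-1082 - 11125*I*sqrt(89))/2314 = -579 - (541/1157 + 125*I*sqrt(89)/26) = -579 + (-541/1157 - 125*I*sqrt(89)/26) = -670444/1157 - 125*I*sqrt(89)/26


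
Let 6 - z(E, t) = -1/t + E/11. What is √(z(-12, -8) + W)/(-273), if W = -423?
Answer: -I*√805442/12012 ≈ -0.074714*I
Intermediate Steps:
z(E, t) = 6 + 1/t - E/11 (z(E, t) = 6 - (-1/t + E/11) = 6 + (1/t - E/11) = 6 + 1/t - E/11)
√(z(-12, -8) + W)/(-273) = √((6 + 1/(-8) - 1/11*(-12)) - 423)/(-273) = √((6 - ⅛ + 12/11) - 423)*(-1/273) = √(613/88 - 423)*(-1/273) = √(-36611/88)*(-1/273) = (I*√805442/44)*(-1/273) = -I*√805442/12012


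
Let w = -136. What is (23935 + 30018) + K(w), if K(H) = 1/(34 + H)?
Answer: 5503205/102 ≈ 53953.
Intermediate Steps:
(23935 + 30018) + K(w) = (23935 + 30018) + 1/(34 - 136) = 53953 + 1/(-102) = 53953 - 1/102 = 5503205/102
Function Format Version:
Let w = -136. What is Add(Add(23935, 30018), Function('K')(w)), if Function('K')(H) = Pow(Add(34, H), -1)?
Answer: Rational(5503205, 102) ≈ 53953.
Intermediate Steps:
Add(Add(23935, 30018), Function('K')(w)) = Add(Add(23935, 30018), Pow(Add(34, -136), -1)) = Add(53953, Pow(-102, -1)) = Add(53953, Rational(-1, 102)) = Rational(5503205, 102)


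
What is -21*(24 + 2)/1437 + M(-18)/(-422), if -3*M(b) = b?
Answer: -39839/101069 ≈ -0.39418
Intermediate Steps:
M(b) = -b/3
-21*(24 + 2)/1437 + M(-18)/(-422) = -21*(24 + 2)/1437 - 1/3*(-18)/(-422) = -21*26*(1/1437) + 6*(-1/422) = -546*1/1437 - 3/211 = -182/479 - 3/211 = -39839/101069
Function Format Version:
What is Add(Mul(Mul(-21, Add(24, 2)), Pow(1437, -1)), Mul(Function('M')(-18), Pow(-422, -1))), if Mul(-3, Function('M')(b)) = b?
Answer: Rational(-39839, 101069) ≈ -0.39418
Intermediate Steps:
Function('M')(b) = Mul(Rational(-1, 3), b)
Add(Mul(Mul(-21, Add(24, 2)), Pow(1437, -1)), Mul(Function('M')(-18), Pow(-422, -1))) = Add(Mul(Mul(-21, Add(24, 2)), Pow(1437, -1)), Mul(Mul(Rational(-1, 3), -18), Pow(-422, -1))) = Add(Mul(Mul(-21, 26), Rational(1, 1437)), Mul(6, Rational(-1, 422))) = Add(Mul(-546, Rational(1, 1437)), Rational(-3, 211)) = Add(Rational(-182, 479), Rational(-3, 211)) = Rational(-39839, 101069)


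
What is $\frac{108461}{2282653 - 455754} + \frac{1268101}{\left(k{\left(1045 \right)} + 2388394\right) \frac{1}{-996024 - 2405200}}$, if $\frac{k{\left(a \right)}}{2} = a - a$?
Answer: $- \frac{3939794849213164171}{2181677305103} \approx -1.8059 \cdot 10^{6}$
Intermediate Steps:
$k{\left(a \right)} = 0$ ($k{\left(a \right)} = 2 \left(a - a\right) = 2 \cdot 0 = 0$)
$\frac{108461}{2282653 - 455754} + \frac{1268101}{\left(k{\left(1045 \right)} + 2388394\right) \frac{1}{-996024 - 2405200}} = \frac{108461}{2282653 - 455754} + \frac{1268101}{\left(0 + 2388394\right) \frac{1}{-996024 - 2405200}} = \frac{108461}{1826899} + \frac{1268101}{2388394 \frac{1}{-3401224}} = 108461 \cdot \frac{1}{1826899} + \frac{1268101}{2388394 \left(- \frac{1}{3401224}\right)} = \frac{108461}{1826899} + \frac{1268101}{- \frac{1194197}{1700612}} = \frac{108461}{1826899} + 1268101 \left(- \frac{1700612}{1194197}\right) = \frac{108461}{1826899} - \frac{2156547777812}{1194197} = - \frac{3939794849213164171}{2181677305103}$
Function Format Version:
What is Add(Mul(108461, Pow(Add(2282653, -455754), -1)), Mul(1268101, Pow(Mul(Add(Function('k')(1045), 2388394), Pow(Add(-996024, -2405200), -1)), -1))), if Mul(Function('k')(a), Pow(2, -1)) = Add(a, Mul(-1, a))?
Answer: Rational(-3939794849213164171, 2181677305103) ≈ -1.8059e+6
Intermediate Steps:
Function('k')(a) = 0 (Function('k')(a) = Mul(2, Add(a, Mul(-1, a))) = Mul(2, 0) = 0)
Add(Mul(108461, Pow(Add(2282653, -455754), -1)), Mul(1268101, Pow(Mul(Add(Function('k')(1045), 2388394), Pow(Add(-996024, -2405200), -1)), -1))) = Add(Mul(108461, Pow(Add(2282653, -455754), -1)), Mul(1268101, Pow(Mul(Add(0, 2388394), Pow(Add(-996024, -2405200), -1)), -1))) = Add(Mul(108461, Pow(1826899, -1)), Mul(1268101, Pow(Mul(2388394, Pow(-3401224, -1)), -1))) = Add(Mul(108461, Rational(1, 1826899)), Mul(1268101, Pow(Mul(2388394, Rational(-1, 3401224)), -1))) = Add(Rational(108461, 1826899), Mul(1268101, Pow(Rational(-1194197, 1700612), -1))) = Add(Rational(108461, 1826899), Mul(1268101, Rational(-1700612, 1194197))) = Add(Rational(108461, 1826899), Rational(-2156547777812, 1194197)) = Rational(-3939794849213164171, 2181677305103)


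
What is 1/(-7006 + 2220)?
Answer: -1/4786 ≈ -0.00020894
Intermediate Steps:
1/(-7006 + 2220) = 1/(-4786) = -1/4786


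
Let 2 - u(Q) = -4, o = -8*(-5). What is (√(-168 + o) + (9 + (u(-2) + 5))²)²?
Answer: 159872 + 6400*I*√2 ≈ 1.5987e+5 + 9051.0*I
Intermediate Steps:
o = 40
u(Q) = 6 (u(Q) = 2 - 1*(-4) = 2 + 4 = 6)
(√(-168 + o) + (9 + (u(-2) + 5))²)² = (√(-168 + 40) + (9 + (6 + 5))²)² = (√(-128) + (9 + 11)²)² = (8*I*√2 + 20²)² = (8*I*√2 + 400)² = (400 + 8*I*√2)²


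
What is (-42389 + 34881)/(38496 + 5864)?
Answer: -1877/11090 ≈ -0.16925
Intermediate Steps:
(-42389 + 34881)/(38496 + 5864) = -7508/44360 = -7508*1/44360 = -1877/11090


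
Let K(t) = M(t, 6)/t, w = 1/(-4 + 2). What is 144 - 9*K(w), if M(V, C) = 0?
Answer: 144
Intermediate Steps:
w = -1/2 (w = 1/(-2) = -1/2 ≈ -0.50000)
K(t) = 0 (K(t) = 0/t = 0)
144 - 9*K(w) = 144 - 9*0 = 144 + 0 = 144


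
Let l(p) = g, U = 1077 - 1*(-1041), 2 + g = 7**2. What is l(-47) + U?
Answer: 2165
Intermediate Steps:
g = 47 (g = -2 + 7**2 = -2 + 49 = 47)
U = 2118 (U = 1077 + 1041 = 2118)
l(p) = 47
l(-47) + U = 47 + 2118 = 2165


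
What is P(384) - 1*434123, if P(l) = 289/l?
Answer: -166702943/384 ≈ -4.3412e+5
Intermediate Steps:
P(384) - 1*434123 = 289/384 - 1*434123 = 289*(1/384) - 434123 = 289/384 - 434123 = -166702943/384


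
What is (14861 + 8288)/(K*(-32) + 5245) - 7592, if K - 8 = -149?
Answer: -74051995/9757 ≈ -7589.6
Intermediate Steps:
K = -141 (K = 8 - 149 = -141)
(14861 + 8288)/(K*(-32) + 5245) - 7592 = (14861 + 8288)/(-141*(-32) + 5245) - 7592 = 23149/(4512 + 5245) - 7592 = 23149/9757 - 7592 = -74051995/9757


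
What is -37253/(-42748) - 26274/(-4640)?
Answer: 5586271/854960 ≈ 6.5340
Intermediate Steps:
-37253/(-42748) - 26274/(-4640) = -37253*(-1/42748) - 26274*(-1/4640) = 37253/42748 + 453/80 = 5586271/854960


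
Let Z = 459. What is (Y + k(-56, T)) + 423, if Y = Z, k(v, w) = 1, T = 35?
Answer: 883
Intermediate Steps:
Y = 459
(Y + k(-56, T)) + 423 = (459 + 1) + 423 = 460 + 423 = 883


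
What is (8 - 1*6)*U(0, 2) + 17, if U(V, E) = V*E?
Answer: 17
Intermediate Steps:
U(V, E) = E*V
(8 - 1*6)*U(0, 2) + 17 = (8 - 1*6)*(2*0) + 17 = (8 - 6)*0 + 17 = 2*0 + 17 = 0 + 17 = 17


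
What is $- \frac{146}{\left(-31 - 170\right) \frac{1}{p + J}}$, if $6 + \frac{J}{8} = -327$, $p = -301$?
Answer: $- \frac{432890}{201} \approx -2153.7$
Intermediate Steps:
$J = -2664$ ($J = -48 + 8 \left(-327\right) = -48 - 2616 = -2664$)
$- \frac{146}{\left(-31 - 170\right) \frac{1}{p + J}} = - \frac{146}{\left(-31 - 170\right) \frac{1}{-301 - 2664}} = - \frac{146}{\left(-201\right) \frac{1}{-2965}} = - \frac{146}{\left(-201\right) \left(- \frac{1}{2965}\right)} = - \frac{146}{\frac{201}{2965}} = \left(-146\right) \frac{2965}{201} = - \frac{432890}{201}$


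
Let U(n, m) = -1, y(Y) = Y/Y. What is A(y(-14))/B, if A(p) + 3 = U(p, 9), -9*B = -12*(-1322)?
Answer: 3/1322 ≈ 0.0022693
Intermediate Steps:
y(Y) = 1
B = -5288/3 (B = -(-4)*(-1322)/3 = -⅑*15864 = -5288/3 ≈ -1762.7)
A(p) = -4 (A(p) = -3 - 1 = -4)
A(y(-14))/B = -4/(-5288/3) = -4*(-3/5288) = 3/1322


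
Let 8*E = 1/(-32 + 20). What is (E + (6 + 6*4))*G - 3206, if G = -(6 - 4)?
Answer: -156767/48 ≈ -3266.0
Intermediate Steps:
G = -2 (G = -1*2 = -2)
E = -1/96 (E = 1/(8*(-32 + 20)) = (1/8)/(-12) = (1/8)*(-1/12) = -1/96 ≈ -0.010417)
(E + (6 + 6*4))*G - 3206 = (-1/96 + (6 + 6*4))*(-2) - 3206 = (-1/96 + (6 + 24))*(-2) - 3206 = (-1/96 + 30)*(-2) - 3206 = (2879/96)*(-2) - 3206 = -2879/48 - 3206 = -156767/48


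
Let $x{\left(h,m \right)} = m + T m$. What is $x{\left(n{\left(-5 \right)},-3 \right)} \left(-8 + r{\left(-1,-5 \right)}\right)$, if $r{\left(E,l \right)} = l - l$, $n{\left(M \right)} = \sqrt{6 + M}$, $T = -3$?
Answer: $-48$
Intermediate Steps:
$x{\left(h,m \right)} = - 2 m$ ($x{\left(h,m \right)} = m - 3 m = - 2 m$)
$r{\left(E,l \right)} = 0$
$x{\left(n{\left(-5 \right)},-3 \right)} \left(-8 + r{\left(-1,-5 \right)}\right) = \left(-2\right) \left(-3\right) \left(-8 + 0\right) = 6 \left(-8\right) = -48$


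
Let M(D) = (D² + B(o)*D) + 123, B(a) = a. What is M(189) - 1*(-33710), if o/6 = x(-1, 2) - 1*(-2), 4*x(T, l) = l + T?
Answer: 144211/2 ≈ 72106.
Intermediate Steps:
x(T, l) = T/4 + l/4 (x(T, l) = (l + T)/4 = (T + l)/4 = T/4 + l/4)
o = 27/2 (o = 6*(((¼)*(-1) + (¼)*2) - 1*(-2)) = 6*((-¼ + ½) + 2) = 6*(¼ + 2) = 6*(9/4) = 27/2 ≈ 13.500)
M(D) = 123 + D² + 27*D/2 (M(D) = (D² + 27*D/2) + 123 = 123 + D² + 27*D/2)
M(189) - 1*(-33710) = (123 + 189² + (27/2)*189) - 1*(-33710) = (123 + 35721 + 5103/2) + 33710 = 76791/2 + 33710 = 144211/2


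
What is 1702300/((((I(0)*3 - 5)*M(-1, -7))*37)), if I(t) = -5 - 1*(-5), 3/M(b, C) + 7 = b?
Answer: 2723680/111 ≈ 24538.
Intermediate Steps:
M(b, C) = 3/(-7 + b)
I(t) = 0 (I(t) = -5 + 5 = 0)
1702300/((((I(0)*3 - 5)*M(-1, -7))*37)) = 1702300/((((0*3 - 5)*(3/(-7 - 1)))*37)) = 1702300/((((0 - 5)*(3/(-8)))*37)) = 1702300/((-15*(-1)/8*37)) = 1702300/((-5*(-3/8)*37)) = 1702300/(((15/8)*37)) = 1702300/(555/8) = 1702300*(8/555) = 2723680/111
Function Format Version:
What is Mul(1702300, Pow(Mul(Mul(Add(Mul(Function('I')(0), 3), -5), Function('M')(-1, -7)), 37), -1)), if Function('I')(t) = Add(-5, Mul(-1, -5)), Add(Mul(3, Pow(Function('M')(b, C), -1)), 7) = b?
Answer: Rational(2723680, 111) ≈ 24538.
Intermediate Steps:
Function('M')(b, C) = Mul(3, Pow(Add(-7, b), -1))
Function('I')(t) = 0 (Function('I')(t) = Add(-5, 5) = 0)
Mul(1702300, Pow(Mul(Mul(Add(Mul(Function('I')(0), 3), -5), Function('M')(-1, -7)), 37), -1)) = Mul(1702300, Pow(Mul(Mul(Add(Mul(0, 3), -5), Mul(3, Pow(Add(-7, -1), -1))), 37), -1)) = Mul(1702300, Pow(Mul(Mul(Add(0, -5), Mul(3, Pow(-8, -1))), 37), -1)) = Mul(1702300, Pow(Mul(Mul(-5, Mul(3, Rational(-1, 8))), 37), -1)) = Mul(1702300, Pow(Mul(Mul(-5, Rational(-3, 8)), 37), -1)) = Mul(1702300, Pow(Mul(Rational(15, 8), 37), -1)) = Mul(1702300, Pow(Rational(555, 8), -1)) = Mul(1702300, Rational(8, 555)) = Rational(2723680, 111)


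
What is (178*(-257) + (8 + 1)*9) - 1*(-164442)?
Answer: 118777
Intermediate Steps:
(178*(-257) + (8 + 1)*9) - 1*(-164442) = (-45746 + 9*9) + 164442 = (-45746 + 81) + 164442 = -45665 + 164442 = 118777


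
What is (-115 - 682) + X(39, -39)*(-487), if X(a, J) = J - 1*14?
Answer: 25014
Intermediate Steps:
X(a, J) = -14 + J (X(a, J) = J - 14 = -14 + J)
(-115 - 682) + X(39, -39)*(-487) = (-115 - 682) + (-14 - 39)*(-487) = -797 - 53*(-487) = -797 + 25811 = 25014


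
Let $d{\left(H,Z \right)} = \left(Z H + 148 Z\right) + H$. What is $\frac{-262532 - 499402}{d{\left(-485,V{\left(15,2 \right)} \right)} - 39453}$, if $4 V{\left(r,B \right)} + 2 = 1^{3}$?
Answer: $\frac{3047736}{159415} \approx 19.118$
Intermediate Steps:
$V{\left(r,B \right)} = - \frac{1}{4}$ ($V{\left(r,B \right)} = - \frac{1}{2} + \frac{1^{3}}{4} = - \frac{1}{2} + \frac{1}{4} \cdot 1 = - \frac{1}{2} + \frac{1}{4} = - \frac{1}{4}$)
$d{\left(H,Z \right)} = H + 148 Z + H Z$ ($d{\left(H,Z \right)} = \left(H Z + 148 Z\right) + H = \left(148 Z + H Z\right) + H = H + 148 Z + H Z$)
$\frac{-262532 - 499402}{d{\left(-485,V{\left(15,2 \right)} \right)} - 39453} = \frac{-262532 - 499402}{\left(-485 + 148 \left(- \frac{1}{4}\right) - - \frac{485}{4}\right) - 39453} = - \frac{761934}{\left(-485 - 37 + \frac{485}{4}\right) - 39453} = - \frac{761934}{- \frac{1603}{4} - 39453} = - \frac{761934}{- \frac{159415}{4}} = \left(-761934\right) \left(- \frac{4}{159415}\right) = \frac{3047736}{159415}$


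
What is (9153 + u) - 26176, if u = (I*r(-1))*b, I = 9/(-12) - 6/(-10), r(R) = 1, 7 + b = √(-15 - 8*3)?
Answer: -340439/20 - 3*I*√39/20 ≈ -17022.0 - 0.93675*I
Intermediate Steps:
b = -7 + I*√39 (b = -7 + √(-15 - 8*3) = -7 + √(-15 - 24) = -7 + √(-39) = -7 + I*√39 ≈ -7.0 + 6.245*I)
I = -3/20 (I = 9*(-1/12) - 6*(-⅒) = -¾ + ⅗ = -3/20 ≈ -0.15000)
u = 21/20 - 3*I*√39/20 (u = (-3/20*1)*(-7 + I*√39) = -3*(-7 + I*√39)/20 = 21/20 - 3*I*√39/20 ≈ 1.05 - 0.93675*I)
(9153 + u) - 26176 = (9153 + (21/20 - 3*I*√39/20)) - 26176 = (183081/20 - 3*I*√39/20) - 26176 = -340439/20 - 3*I*√39/20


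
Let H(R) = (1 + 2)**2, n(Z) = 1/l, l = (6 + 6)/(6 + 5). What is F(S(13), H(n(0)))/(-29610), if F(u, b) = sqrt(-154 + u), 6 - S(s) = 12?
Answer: -2*I*sqrt(10)/14805 ≈ -0.00042719*I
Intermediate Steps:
S(s) = -6 (S(s) = 6 - 1*12 = 6 - 12 = -6)
l = 12/11 ≈ 1.0909
n(Z) = 11/12 (n(Z) = 1/(12/11) = 11/12)
H(R) = 9 (H(R) = 3**2 = 9)
F(S(13), H(n(0)))/(-29610) = sqrt(-154 - 6)/(-29610) = sqrt(-160)*(-1/29610) = (4*I*sqrt(10))*(-1/29610) = -2*I*sqrt(10)/14805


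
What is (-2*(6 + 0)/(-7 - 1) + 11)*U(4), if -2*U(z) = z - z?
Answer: 0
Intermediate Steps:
U(z) = 0 (U(z) = -(z - z)/2 = -1/2*0 = 0)
(-2*(6 + 0)/(-7 - 1) + 11)*U(4) = (-2*(6 + 0)/(-7 - 1) + 11)*0 = (-2/((-8/6)) + 11)*0 = (-2/((-8*1/6)) + 11)*0 = (-2/(-4/3) + 11)*0 = (-2*(-3/4) + 11)*0 = (3/2 + 11)*0 = (25/2)*0 = 0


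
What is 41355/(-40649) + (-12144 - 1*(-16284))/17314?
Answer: -273866805/351898393 ≈ -0.77826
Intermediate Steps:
41355/(-40649) + (-12144 - 1*(-16284))/17314 = 41355*(-1/40649) + (-12144 + 16284)*(1/17314) = -41355/40649 + 4140*(1/17314) = -41355/40649 + 2070/8657 = -273866805/351898393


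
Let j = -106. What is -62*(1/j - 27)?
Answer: 88753/53 ≈ 1674.6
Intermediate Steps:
-62*(1/j - 27) = -62*(1/(-106) - 27) = -62*(-1/106 - 27) = -62*(-2863/106) = 88753/53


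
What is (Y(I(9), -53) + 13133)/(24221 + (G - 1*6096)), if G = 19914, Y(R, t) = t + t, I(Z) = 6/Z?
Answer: 13027/38039 ≈ 0.34246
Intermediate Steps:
Y(R, t) = 2*t
(Y(I(9), -53) + 13133)/(24221 + (G - 1*6096)) = (2*(-53) + 13133)/(24221 + (19914 - 1*6096)) = (-106 + 13133)/(24221 + (19914 - 6096)) = 13027/(24221 + 13818) = 13027/38039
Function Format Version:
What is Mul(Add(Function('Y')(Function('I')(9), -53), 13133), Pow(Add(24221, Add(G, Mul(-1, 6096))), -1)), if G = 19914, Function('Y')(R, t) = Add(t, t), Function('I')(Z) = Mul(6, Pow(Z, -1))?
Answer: Rational(13027, 38039) ≈ 0.34246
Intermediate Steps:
Function('Y')(R, t) = Mul(2, t)
Mul(Add(Function('Y')(Function('I')(9), -53), 13133), Pow(Add(24221, Add(G, Mul(-1, 6096))), -1)) = Mul(Add(Mul(2, -53), 13133), Pow(Add(24221, Add(19914, Mul(-1, 6096))), -1)) = Mul(Add(-106, 13133), Pow(Add(24221, Add(19914, -6096)), -1)) = Mul(13027, Pow(Add(24221, 13818), -1)) = Mul(13027, Pow(38039, -1)) = Mul(13027, Rational(1, 38039)) = Rational(13027, 38039)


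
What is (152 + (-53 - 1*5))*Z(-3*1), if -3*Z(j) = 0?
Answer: 0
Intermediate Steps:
Z(j) = 0 (Z(j) = -1/3*0 = 0)
(152 + (-53 - 1*5))*Z(-3*1) = (152 + (-53 - 1*5))*0 = (152 + (-53 - 5))*0 = (152 - 58)*0 = 94*0 = 0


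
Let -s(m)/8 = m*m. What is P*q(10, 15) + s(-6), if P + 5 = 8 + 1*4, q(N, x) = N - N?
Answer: -288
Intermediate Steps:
s(m) = -8*m**2 (s(m) = -8*m*m = -8*m**2)
q(N, x) = 0
P = 7 (P = -5 + (8 + 1*4) = -5 + (8 + 4) = -5 + 12 = 7)
P*q(10, 15) + s(-6) = 7*0 - 8*(-6)**2 = 0 - 8*36 = 0 - 288 = -288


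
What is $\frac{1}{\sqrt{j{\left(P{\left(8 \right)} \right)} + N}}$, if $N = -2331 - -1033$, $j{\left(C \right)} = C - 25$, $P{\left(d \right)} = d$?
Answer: $- \frac{i \sqrt{1315}}{1315} \approx - 0.027576 i$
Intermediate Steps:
$j{\left(C \right)} = -25 + C$
$N = -1298$ ($N = -2331 + 1033 = -1298$)
$\frac{1}{\sqrt{j{\left(P{\left(8 \right)} \right)} + N}} = \frac{1}{\sqrt{\left(-25 + 8\right) - 1298}} = \frac{1}{\sqrt{-17 - 1298}} = \frac{1}{\sqrt{-1315}} = \frac{1}{i \sqrt{1315}} = - \frac{i \sqrt{1315}}{1315}$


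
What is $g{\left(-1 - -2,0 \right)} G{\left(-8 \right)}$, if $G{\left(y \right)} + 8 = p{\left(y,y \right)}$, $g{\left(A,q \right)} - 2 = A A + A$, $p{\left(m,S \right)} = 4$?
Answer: $-16$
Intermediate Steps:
$g{\left(A,q \right)} = 2 + A + A^{2}$ ($g{\left(A,q \right)} = 2 + \left(A A + A\right) = 2 + \left(A^{2} + A\right) = 2 + \left(A + A^{2}\right) = 2 + A + A^{2}$)
$G{\left(y \right)} = -4$ ($G{\left(y \right)} = -8 + 4 = -4$)
$g{\left(-1 - -2,0 \right)} G{\left(-8 \right)} = \left(2 - -1 + \left(-1 - -2\right)^{2}\right) \left(-4\right) = \left(2 + \left(-1 + 2\right) + \left(-1 + 2\right)^{2}\right) \left(-4\right) = \left(2 + 1 + 1^{2}\right) \left(-4\right) = \left(2 + 1 + 1\right) \left(-4\right) = 4 \left(-4\right) = -16$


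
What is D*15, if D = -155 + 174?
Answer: 285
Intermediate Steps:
D = 19
D*15 = 19*15 = 285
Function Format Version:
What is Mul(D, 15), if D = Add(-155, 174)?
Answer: 285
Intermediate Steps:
D = 19
Mul(D, 15) = Mul(19, 15) = 285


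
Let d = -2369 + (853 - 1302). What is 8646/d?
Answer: -4323/1409 ≈ -3.0681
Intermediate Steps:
d = -2818 (d = -2369 - 449 = -2818)
8646/d = 8646/(-2818) = 8646*(-1/2818) = -4323/1409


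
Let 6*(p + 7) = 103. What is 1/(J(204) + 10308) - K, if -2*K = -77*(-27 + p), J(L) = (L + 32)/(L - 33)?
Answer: 3427526615/5288712 ≈ 648.08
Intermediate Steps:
J(L) = (32 + L)/(-33 + L)
p = 61/6 (p = -7 + (⅙)*103 = -7 + 103/6 = 61/6 ≈ 10.167)
K = -7777/12 (K = -(-77)*(-27 + 61/6)/2 = -(-77)*(-101)/(2*6) = -½*7777/6 = -7777/12 ≈ -648.08)
1/(J(204) + 10308) - K = 1/((32 + 204)/(-33 + 204) + 10308) - 1*(-7777/12) = 1/(236/171 + 10308) + 7777/12 = 1/(1762904/171) + 7777/12 = 171/1762904 + 7777/12 = 3427526615/5288712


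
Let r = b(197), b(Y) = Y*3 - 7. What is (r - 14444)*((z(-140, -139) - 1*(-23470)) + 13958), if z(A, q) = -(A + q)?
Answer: -522619020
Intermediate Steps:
b(Y) = -7 + 3*Y (b(Y) = 3*Y - 7 = -7 + 3*Y)
r = 584 (r = -7 + 3*197 = -7 + 591 = 584)
z(A, q) = -A - q
(r - 14444)*((z(-140, -139) - 1*(-23470)) + 13958) = (584 - 14444)*(((-1*(-140) - 1*(-139)) - 1*(-23470)) + 13958) = -13860*(((140 + 139) + 23470) + 13958) = -13860*((279 + 23470) + 13958) = -13860*(23749 + 13958) = -13860*37707 = -522619020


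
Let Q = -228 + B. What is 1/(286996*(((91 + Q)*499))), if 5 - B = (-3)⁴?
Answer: -1/30503943852 ≈ -3.2783e-11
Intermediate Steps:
B = -76 (B = 5 - 1*(-3)⁴ = 5 - 1*81 = 5 - 81 = -76)
Q = -304 (Q = -228 - 76 = -304)
1/(286996*(((91 + Q)*499))) = 1/(286996*(((91 - 304)*499))) = 1/(286996*((-213*499))) = (1/286996)/(-106287) = (1/286996)*(-1/106287) = -1/30503943852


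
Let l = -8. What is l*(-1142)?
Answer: 9136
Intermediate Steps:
l*(-1142) = -8*(-1142) = 9136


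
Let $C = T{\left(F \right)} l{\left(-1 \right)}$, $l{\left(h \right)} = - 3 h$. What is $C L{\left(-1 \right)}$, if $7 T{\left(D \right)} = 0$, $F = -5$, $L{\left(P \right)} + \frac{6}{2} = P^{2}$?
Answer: $0$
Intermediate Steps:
$L{\left(P \right)} = -3 + P^{2}$
$T{\left(D \right)} = 0$ ($T{\left(D \right)} = \frac{1}{7} \cdot 0 = 0$)
$C = 0$ ($C = 0 \left(\left(-3\right) \left(-1\right)\right) = 0 \cdot 3 = 0$)
$C L{\left(-1 \right)} = 0 \left(-3 + \left(-1\right)^{2}\right) = 0 \left(-3 + 1\right) = 0 \left(-2\right) = 0$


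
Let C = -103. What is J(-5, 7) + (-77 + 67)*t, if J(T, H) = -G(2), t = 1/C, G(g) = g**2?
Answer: -402/103 ≈ -3.9029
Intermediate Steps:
t = -1/103 (t = 1/(-103) = -1/103 ≈ -0.0097087)
J(T, H) = -4 (J(T, H) = -1*2**2 = -1*4 = -4)
J(-5, 7) + (-77 + 67)*t = -4 + (-77 + 67)*(-1/103) = -4 - 10*(-1/103) = -4 + 10/103 = -402/103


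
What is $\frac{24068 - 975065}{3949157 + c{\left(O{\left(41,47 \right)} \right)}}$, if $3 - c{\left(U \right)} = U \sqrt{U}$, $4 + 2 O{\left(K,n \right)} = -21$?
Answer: $- \frac{2003007633344}{8317794510695} + \frac{3169990 i \sqrt{2}}{1663558902139} \approx -0.24081 + 2.6949 \cdot 10^{-6} i$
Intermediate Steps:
$O{\left(K,n \right)} = - \frac{25}{2}$ ($O{\left(K,n \right)} = -2 + \frac{1}{2} \left(-21\right) = -2 - \frac{21}{2} = - \frac{25}{2}$)
$c{\left(U \right)} = 3 - U^{\frac{3}{2}}$ ($c{\left(U \right)} = 3 - U \sqrt{U} = 3 - U^{\frac{3}{2}}$)
$\frac{24068 - 975065}{3949157 + c{\left(O{\left(41,47 \right)} \right)}} = \frac{24068 - 975065}{3949157 + \left(3 - \left(- \frac{25}{2}\right)^{\frac{3}{2}}\right)} = - \frac{950997}{3949157 + \left(3 - - \frac{125 i \sqrt{2}}{4}\right)} = - \frac{950997}{3949157 + \left(3 + \frac{125 i \sqrt{2}}{4}\right)} = - \frac{950997}{3949160 + \frac{125 i \sqrt{2}}{4}}$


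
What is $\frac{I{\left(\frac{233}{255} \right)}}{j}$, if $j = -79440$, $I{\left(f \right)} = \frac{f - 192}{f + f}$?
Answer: $\frac{48727}{37019040} \approx 0.0013163$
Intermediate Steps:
$I{\left(f \right)} = \frac{-192 + f}{2 f}$
$\frac{I{\left(\frac{233}{255} \right)}}{j} = \frac{\frac{1}{2} \frac{1}{233 \cdot \frac{1}{255}} \left(-192 + \frac{233}{255}\right)}{-79440} = \frac{-192 + 233 \cdot \frac{1}{255}}{2 \cdot 233 \cdot \frac{1}{255}} \left(- \frac{1}{79440}\right) = \frac{-192 + \frac{233}{255}}{2 \cdot \frac{233}{255}} \left(- \frac{1}{79440}\right) = \frac{1}{2} \cdot \frac{255}{233} \left(- \frac{48727}{255}\right) \left(- \frac{1}{79440}\right) = \left(- \frac{48727}{466}\right) \left(- \frac{1}{79440}\right) = \frac{48727}{37019040}$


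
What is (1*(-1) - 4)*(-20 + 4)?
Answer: 80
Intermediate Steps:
(1*(-1) - 4)*(-20 + 4) = (-1 - 4)*(-16) = -5*(-16) = 80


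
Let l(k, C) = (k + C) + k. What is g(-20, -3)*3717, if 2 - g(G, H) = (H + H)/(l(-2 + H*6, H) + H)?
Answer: 159831/23 ≈ 6949.2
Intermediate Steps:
l(k, C) = C + 2*k (l(k, C) = (C + k) + k = C + 2*k)
g(G, H) = 2 - 2*H/(-4 + 14*H) (g(G, H) = 2 - (H + H)/((H + 2*(-2 + H*6)) + H) = 2 - 2*H/((H + 2*(-2 + 6*H)) + H) = 2 - 2*H/((H + (-4 + 12*H)) + H) = 2 - 2*H/((-4 + 13*H) + H) = 2 - 2*H/(-4 + 14*H))
g(-20, -3)*3717 = ((-4 + 13*(-3))/(-2 + 7*(-3)))*3717 = ((-4 - 39)/(-2 - 21))*3717 = (-43/(-23))*3717 = -1/23*(-43)*3717 = (43/23)*3717 = 159831/23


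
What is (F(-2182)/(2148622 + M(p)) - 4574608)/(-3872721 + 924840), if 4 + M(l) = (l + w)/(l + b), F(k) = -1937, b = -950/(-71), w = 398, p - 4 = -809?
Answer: 552443859882787981/355995258565149147 ≈ 1.5518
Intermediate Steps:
p = -805 (p = 4 - 809 = -805)
b = 950/71 (b = -950*(-1/71) = 950/71 ≈ 13.380)
M(l) = -4 + (398 + l)/(950/71 + l) (M(l) = -4 + (l + 398)/(l + 950/71) = -4 + (398 + l)/(950/71 + l))
(F(-2182)/(2148622 + M(p)) - 4574608)/(-3872721 + 924840) = (-1937/(2148622 + (24458 - 213*(-805))/(950 + 71*(-805))) - 4574608)/(-3872721 + 924840) = (-1937/(2148622 + (24458 + 171465)/(950 - 57155)) - 4574608)/(-2947881) = (-1937/(2148622 + 195923/(-56205)) - 4574608)*(-1/2947881) = (-1937/(2148622 - 1/56205*195923) - 4574608)*(-1/2947881) = (-1937/(2148622 - 195923/56205) - 4574608)*(-1/2947881) = (-1937/120763103587/56205 - 4574608)*(-1/2947881) = (-1937*56205/120763103587 - 4574608)*(-1/2947881) = (-108869085/120763103587 - 4574608)*(-1/2947881) = -552443859882787981/120763103587*(-1/2947881) = 552443859882787981/355995258565149147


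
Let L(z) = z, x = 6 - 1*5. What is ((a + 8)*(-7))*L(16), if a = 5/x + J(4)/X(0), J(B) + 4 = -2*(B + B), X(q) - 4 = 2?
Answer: -3248/3 ≈ -1082.7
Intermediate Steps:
X(q) = 6 (X(q) = 4 + 2 = 6)
x = 1 (x = 6 - 5 = 1)
J(B) = -4 - 4*B (J(B) = -4 - 2*(B + B) = -4 - 4*B)
a = 5/3 (a = 5/1 + (-4 - 4*4)/6 = 5*1 + (-4 - 16)*(⅙) = 5 - 20*⅙ = 5 - 10/3 = 5/3 ≈ 1.6667)
((a + 8)*(-7))*L(16) = ((5/3 + 8)*(-7))*16 = ((29/3)*(-7))*16 = -203/3*16 = -3248/3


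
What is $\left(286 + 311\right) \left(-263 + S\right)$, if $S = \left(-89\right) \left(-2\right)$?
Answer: $-50745$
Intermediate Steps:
$S = 178$
$\left(286 + 311\right) \left(-263 + S\right) = \left(286 + 311\right) \left(-263 + 178\right) = 597 \left(-85\right) = -50745$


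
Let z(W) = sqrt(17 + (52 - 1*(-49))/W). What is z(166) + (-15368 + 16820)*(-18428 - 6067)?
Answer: -35566740 + sqrt(485218)/166 ≈ -3.5567e+7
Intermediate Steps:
z(W) = sqrt(17 + 101/W) (z(W) = sqrt(17 + (52 + 49)/W) = sqrt(17 + 101/W))
z(166) + (-15368 + 16820)*(-18428 - 6067) = sqrt(17 + 101/166) + (-15368 + 16820)*(-18428 - 6067) = sqrt(17 + 101*(1/166)) + 1452*(-24495) = sqrt(17 + 101/166) - 35566740 = sqrt(2923/166) - 35566740 = sqrt(485218)/166 - 35566740 = -35566740 + sqrt(485218)/166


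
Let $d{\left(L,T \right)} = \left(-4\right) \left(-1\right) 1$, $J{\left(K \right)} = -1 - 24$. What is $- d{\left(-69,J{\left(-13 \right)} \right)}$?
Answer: $-4$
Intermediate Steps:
$J{\left(K \right)} = -25$ ($J{\left(K \right)} = -1 - 24 = -25$)
$d{\left(L,T \right)} = 4$ ($d{\left(L,T \right)} = 4 \cdot 1 = 4$)
$- d{\left(-69,J{\left(-13 \right)} \right)} = \left(-1\right) 4 = -4$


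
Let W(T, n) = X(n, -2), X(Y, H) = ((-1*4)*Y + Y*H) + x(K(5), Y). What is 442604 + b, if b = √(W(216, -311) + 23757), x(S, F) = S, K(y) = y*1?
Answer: 442604 + 2*√6407 ≈ 4.4276e+5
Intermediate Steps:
K(y) = y
X(Y, H) = 5 - 4*Y + H*Y (X(Y, H) = ((-1*4)*Y + Y*H) + 5 = (-4*Y + H*Y) + 5 = 5 - 4*Y + H*Y)
W(T, n) = 5 - 6*n (W(T, n) = 5 - 4*n - 2*n = 5 - 6*n)
b = 2*√6407 (b = √((5 - 6*(-311)) + 23757) = √((5 + 1866) + 23757) = √(1871 + 23757) = √25628 = 2*√6407 ≈ 160.09)
442604 + b = 442604 + 2*√6407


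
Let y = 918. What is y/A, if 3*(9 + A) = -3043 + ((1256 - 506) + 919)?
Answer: -918/467 ≈ -1.9657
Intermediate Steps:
A = -467 (A = -9 + (-3043 + ((1256 - 506) + 919))/3 = -9 + (-3043 + (750 + 919))/3 = -9 + (-3043 + 1669)/3 = -9 + (⅓)*(-1374) = -9 - 458 = -467)
y/A = 918/(-467) = 918*(-1/467) = -918/467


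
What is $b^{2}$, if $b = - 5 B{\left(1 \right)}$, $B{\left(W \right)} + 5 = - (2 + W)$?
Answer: $1600$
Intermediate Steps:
$B{\left(W \right)} = -7 - W$ ($B{\left(W \right)} = -5 - \left(2 + W\right) = -7 - W$)
$b = 40$ ($b = - 5 \left(-7 - 1\right) = \left(-5\right) \left(-8\right) = 40$)
$b^{2} = 40^{2} = 1600$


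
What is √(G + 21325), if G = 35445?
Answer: √56770 ≈ 238.26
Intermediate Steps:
√(G + 21325) = √(35445 + 21325) = √56770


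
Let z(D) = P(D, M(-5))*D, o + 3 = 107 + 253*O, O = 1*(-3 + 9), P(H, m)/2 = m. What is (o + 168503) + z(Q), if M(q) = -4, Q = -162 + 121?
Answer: 170453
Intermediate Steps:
Q = -41
P(H, m) = 2*m
O = 6 (O = 1*6 = 6)
o = 1622 (o = -3 + (107 + 253*6) = -3 + (107 + 1518) = -3 + 1625 = 1622)
z(D) = -8*D (z(D) = (2*(-4))*D = -8*D)
(o + 168503) + z(Q) = (1622 + 168503) - 8*(-41) = 170125 + 328 = 170453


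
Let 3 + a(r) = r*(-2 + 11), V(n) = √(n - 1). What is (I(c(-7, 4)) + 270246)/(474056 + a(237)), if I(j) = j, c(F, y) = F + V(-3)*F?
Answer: 270239/476186 - 7*I/238093 ≈ 0.56751 - 2.94e-5*I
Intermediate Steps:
V(n) = √(-1 + n)
a(r) = -3 + 9*r (a(r) = -3 + r*(-2 + 11) = -3 + r*9 = -3 + 9*r)
c(F, y) = F + 2*I*F (c(F, y) = F + √(-1 - 3)*F = F + √(-4)*F = F + (2*I)*F = F + 2*I*F)
(I(c(-7, 4)) + 270246)/(474056 + a(237)) = (-7*(1 + 2*I) + 270246)/(474056 + (-3 + 9*237)) = ((-7 - 14*I) + 270246)/(474056 + (-3 + 2133)) = (270239 - 14*I)/(474056 + 2130) = (270239 - 14*I)/476186 = (270239 - 14*I)*(1/476186) = 270239/476186 - 7*I/238093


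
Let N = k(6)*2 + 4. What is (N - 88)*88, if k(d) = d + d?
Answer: -5280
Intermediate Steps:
k(d) = 2*d
N = 28 (N = (2*6)*2 + 4 = 12*2 + 4 = 24 + 4 = 28)
(N - 88)*88 = (28 - 88)*88 = -60*88 = -5280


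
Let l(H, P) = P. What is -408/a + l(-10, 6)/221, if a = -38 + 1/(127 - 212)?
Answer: 2561222/238017 ≈ 10.761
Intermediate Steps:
a = -3231/85 (a = -38 + 1/(-85) = -38 - 1/85 = -3231/85 ≈ -38.012)
-408/a + l(-10, 6)/221 = -408/(-3231/85) + 6/221 = -408*(-85/3231) + 6*(1/221) = 11560/1077 + 6/221 = 2561222/238017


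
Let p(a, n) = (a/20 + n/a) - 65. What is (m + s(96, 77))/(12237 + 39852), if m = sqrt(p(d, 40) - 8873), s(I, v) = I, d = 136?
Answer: 32/17363 + I*sqrt(64525795)/4427565 ≈ 0.001843 + 0.0018143*I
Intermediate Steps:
p(a, n) = -65 + a/20 + n/a (p(a, n) = (a*(1/20) + n/a) - 65 = (a/20 + n/a) - 65 = -65 + a/20 + n/a)
m = I*sqrt(64525795)/85 (m = sqrt((-65 + (1/20)*136 + 40/136) - 8873) = sqrt((-65 + 34/5 + 40*(1/136)) - 8873) = sqrt((-65 + 34/5 + 5/17) - 8873) = sqrt(-4922/85 - 8873) = sqrt(-759127/85) = I*sqrt(64525795)/85 ≈ 94.503*I)
(m + s(96, 77))/(12237 + 39852) = (I*sqrt(64525795)/85 + 96)/(12237 + 39852) = (96 + I*sqrt(64525795)/85)/52089 = (96 + I*sqrt(64525795)/85)*(1/52089) = 32/17363 + I*sqrt(64525795)/4427565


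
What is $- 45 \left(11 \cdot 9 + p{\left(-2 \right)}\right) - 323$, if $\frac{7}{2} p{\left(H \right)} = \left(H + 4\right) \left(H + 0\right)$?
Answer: $- \frac{33086}{7} \approx -4726.6$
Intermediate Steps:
$p{\left(H \right)} = \frac{2 H \left(4 + H\right)}{7}$ ($p{\left(H \right)} = \frac{2 \left(H + 4\right) \left(H + 0\right)}{7} = \frac{2 \left(4 + H\right) H}{7} = \frac{2 H \left(4 + H\right)}{7}$)
$- 45 \left(11 \cdot 9 + p{\left(-2 \right)}\right) - 323 = - 45 \left(11 \cdot 9 + \frac{2}{7} \left(-2\right) \left(4 - 2\right)\right) - 323 = - 45 \left(99 + \frac{2}{7} \left(-2\right) 2\right) - 323 = - 45 \left(99 - \frac{8}{7}\right) - 323 = \left(-45\right) \frac{685}{7} - 323 = - \frac{30825}{7} - 323 = - \frac{33086}{7}$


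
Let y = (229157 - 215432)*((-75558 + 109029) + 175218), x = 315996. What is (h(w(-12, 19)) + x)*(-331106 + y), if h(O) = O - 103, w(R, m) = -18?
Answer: 904642441726625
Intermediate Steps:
y = 2864256525 (y = 13725*(33471 + 175218) = 13725*208689 = 2864256525)
h(O) = -103 + O
(h(w(-12, 19)) + x)*(-331106 + y) = ((-103 - 18) + 315996)*(-331106 + 2864256525) = (-121 + 315996)*2863925419 = 315875*2863925419 = 904642441726625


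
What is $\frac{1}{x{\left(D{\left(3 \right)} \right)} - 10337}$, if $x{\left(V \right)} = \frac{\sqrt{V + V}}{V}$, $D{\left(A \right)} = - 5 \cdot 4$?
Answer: $- \frac{103370}{1068535691} + \frac{i \sqrt{10}}{1068535691} \approx -9.674 \cdot 10^{-5} + 2.9594 \cdot 10^{-9} i$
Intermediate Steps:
$D{\left(A \right)} = -20$ ($D{\left(A \right)} = \left(-1\right) 20 = -20$)
$x{\left(V \right)} = \frac{\sqrt{2}}{\sqrt{V}}$ ($x{\left(V \right)} = \frac{\sqrt{2 V}}{V} = \frac{\sqrt{2} \sqrt{V}}{V} = \frac{\sqrt{2}}{\sqrt{V}}$)
$\frac{1}{x{\left(D{\left(3 \right)} \right)} - 10337} = \frac{1}{\frac{\sqrt{2}}{2 i \sqrt{5}} - 10337} = \frac{1}{\sqrt{2} \left(- \frac{i \sqrt{5}}{10}\right) - 10337} = \frac{1}{- \frac{i \sqrt{10}}{10} - 10337} = \frac{1}{-10337 - \frac{i \sqrt{10}}{10}}$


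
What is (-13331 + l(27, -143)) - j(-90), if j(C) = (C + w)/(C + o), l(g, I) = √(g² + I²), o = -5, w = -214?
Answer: -66671/5 + √21178 ≈ -13189.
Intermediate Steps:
l(g, I) = √(I² + g²)
j(C) = (-214 + C)/(-5 + C) (j(C) = (C - 214)/(C - 5) = (-214 + C)/(-5 + C))
(-13331 + l(27, -143)) - j(-90) = (-13331 + √((-143)² + 27²)) - (-214 - 90)/(-5 - 90) = (-13331 + √(20449 + 729)) - (-304)/(-95) = (-13331 + √21178) - (-1)*(-304)/95 = (-13331 + √21178) - 1*16/5 = (-13331 + √21178) - 16/5 = -66671/5 + √21178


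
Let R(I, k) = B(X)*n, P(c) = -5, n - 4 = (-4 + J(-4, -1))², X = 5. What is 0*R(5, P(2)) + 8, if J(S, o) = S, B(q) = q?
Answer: 8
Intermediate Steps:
n = 68 (n = 4 + (-4 - 4)² = 4 + (-8)² = 4 + 64 = 68)
R(I, k) = 340 (R(I, k) = 5*68 = 340)
0*R(5, P(2)) + 8 = 0*340 + 8 = 0 + 8 = 8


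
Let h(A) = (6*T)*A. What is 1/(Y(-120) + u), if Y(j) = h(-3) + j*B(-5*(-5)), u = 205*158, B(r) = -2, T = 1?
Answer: 1/32612 ≈ 3.0664e-5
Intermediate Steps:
u = 32390
h(A) = 6*A (h(A) = (6*1)*A = 6*A)
Y(j) = -18 - 2*j (Y(j) = 6*(-3) + j*(-2) = -18 - 2*j)
1/(Y(-120) + u) = 1/((-18 - 2*(-120)) + 32390) = 1/((-18 + 240) + 32390) = 1/(222 + 32390) = 1/32612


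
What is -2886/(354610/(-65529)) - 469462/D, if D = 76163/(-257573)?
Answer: 21447052895280991/13504080715 ≈ 1.5882e+6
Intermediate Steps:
D = -76163/257573 (D = 76163*(-1/257573) = -76163/257573 ≈ -0.29569)
-2886/(354610/(-65529)) - 469462/D = -2886/(354610/(-65529)) - 469462/(-76163/257573) = -2886/(354610*(-1/65529)) - 469462*(-257573/76163) = -2886/(-354610/65529) + 120920735726/76163 = -2886*(-65529/354610) + 120920735726/76163 = 94558347/177305 + 120920735726/76163 = 21447052895280991/13504080715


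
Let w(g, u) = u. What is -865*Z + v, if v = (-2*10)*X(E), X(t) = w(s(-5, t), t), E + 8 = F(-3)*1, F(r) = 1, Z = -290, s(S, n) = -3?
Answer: 250990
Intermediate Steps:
E = -7 (E = -8 + 1*1 = -8 + 1 = -7)
X(t) = t
v = 140 (v = -2*10*(-7) = -20*(-7) = 140)
-865*Z + v = -865*(-290) + 140 = 250850 + 140 = 250990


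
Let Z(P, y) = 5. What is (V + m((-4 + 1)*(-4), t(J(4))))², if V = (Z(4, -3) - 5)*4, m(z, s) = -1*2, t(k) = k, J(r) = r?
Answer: 4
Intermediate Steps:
m(z, s) = -2
V = 0 (V = (5 - 5)*4 = 0*4 = 0)
(V + m((-4 + 1)*(-4), t(J(4))))² = (0 - 2)² = (-2)² = 4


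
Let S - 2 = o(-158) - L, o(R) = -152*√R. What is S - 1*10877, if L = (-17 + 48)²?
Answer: -11836 - 152*I*√158 ≈ -11836.0 - 1910.6*I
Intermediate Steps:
L = 961 (L = 31² = 961)
S = -959 - 152*I*√158 (S = 2 + (-152*I*√158 - 1*961) = 2 + (-152*I*√158 - 961) = 2 + (-961 - 152*I*√158) = -959 - 152*I*√158 ≈ -959.0 - 1910.6*I)
S - 1*10877 = (-959 - 152*I*√158) - 1*10877 = (-959 - 152*I*√158) - 10877 = -11836 - 152*I*√158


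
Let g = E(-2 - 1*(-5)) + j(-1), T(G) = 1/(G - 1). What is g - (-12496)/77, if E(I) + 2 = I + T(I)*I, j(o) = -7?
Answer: 2209/14 ≈ 157.79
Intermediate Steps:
T(G) = 1/(-1 + G)
E(I) = -2 + I + I/(-1 + I) (E(I) = -2 + (I + I/(-1 + I)) = -2 + I + I/(-1 + I))
g = -9/2 (g = ((-2 - 1*(-5)) + (-1 + (-2 - 1*(-5)))*(-2 + (-2 - 1*(-5))))/(-1 + (-2 - 1*(-5))) - 7 = ((-2 + 5) + (-1 + (-2 + 5))*(-2 + (-2 + 5)))/(-1 + (-2 + 5)) - 7 = (3 + (-1 + 3)*(-2 + 3))/(-1 + 3) - 7 = (3 + 2*1)/2 - 7 = (3 + 2)/2 - 7 = (1/2)*5 - 7 = 5/2 - 7 = -9/2 ≈ -4.5000)
g - (-12496)/77 = -9/2 - (-12496)/77 = -9/2 - 142*(-8/7) = -9/2 + 1136/7 = 2209/14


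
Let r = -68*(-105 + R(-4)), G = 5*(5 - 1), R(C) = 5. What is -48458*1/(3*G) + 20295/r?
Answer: -3282967/4080 ≈ -804.65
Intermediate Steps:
G = 20 (G = 5*4 = 20)
r = 6800 (r = -68*(-105 + 5) = -68*(-100) = 6800)
-48458*1/(3*G) + 20295/r = -48458/(3*20) + 20295/6800 = -48458/60 + 20295*(1/6800) = -48458*1/60 + 4059/1360 = -24229/30 + 4059/1360 = -3282967/4080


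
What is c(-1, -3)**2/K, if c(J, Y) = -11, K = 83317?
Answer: 121/83317 ≈ 0.0014523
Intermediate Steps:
c(-1, -3)**2/K = (-11)**2/83317 = 121*(1/83317) = 121/83317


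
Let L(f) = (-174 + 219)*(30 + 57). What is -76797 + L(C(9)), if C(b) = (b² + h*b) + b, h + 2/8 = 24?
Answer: -72882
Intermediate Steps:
h = 95/4 (h = -¼ + 24 = 95/4 ≈ 23.750)
C(b) = b² + 99*b/4 (C(b) = (b² + 95*b/4) + b = b² + 99*b/4)
L(f) = 3915 (L(f) = 45*87 = 3915)
-76797 + L(C(9)) = -76797 + 3915 = -72882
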